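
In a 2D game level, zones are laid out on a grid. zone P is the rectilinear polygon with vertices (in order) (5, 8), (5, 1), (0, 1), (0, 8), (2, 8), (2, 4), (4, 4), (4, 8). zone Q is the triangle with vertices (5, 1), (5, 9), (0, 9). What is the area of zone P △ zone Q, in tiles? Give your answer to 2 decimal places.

|zone P| = 27, |zone Q| = 20, |zone P∩zone Q| = 8.325.
|zone P △ zone Q| = |zone P| + |zone Q| − 2·|zone P∩zone Q| = 27 + 20 − 16.65 = 30.35.

30.35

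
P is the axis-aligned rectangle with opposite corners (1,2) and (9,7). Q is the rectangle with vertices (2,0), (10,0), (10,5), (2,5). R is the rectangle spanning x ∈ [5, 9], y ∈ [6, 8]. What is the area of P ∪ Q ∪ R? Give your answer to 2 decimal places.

By inclusion–exclusion:
Individual areas: |P| = 40, |Q| = 40, |R| = 8.
|P∩Q|: x∈[2,9], y∈[2,5] → 7·3 = 21.
|P∩R|: x∈[5,9], y∈[6,7] → 4·1 = 4.
|Q∩R| = 0 (no overlap).
|P∩Q∩R| = 0.
|P ∪ Q ∪ R| = 88 − 25 + 0 = 63.00.

63.00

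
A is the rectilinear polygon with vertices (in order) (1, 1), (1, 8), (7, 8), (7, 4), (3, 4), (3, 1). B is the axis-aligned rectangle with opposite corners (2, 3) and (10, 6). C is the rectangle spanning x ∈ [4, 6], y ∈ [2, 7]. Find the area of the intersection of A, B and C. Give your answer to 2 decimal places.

The intersection is the polygon with vertices (4,4), (4,6), (6,6), (6,4).
By the shoelace formula its area is 4.00.

4.00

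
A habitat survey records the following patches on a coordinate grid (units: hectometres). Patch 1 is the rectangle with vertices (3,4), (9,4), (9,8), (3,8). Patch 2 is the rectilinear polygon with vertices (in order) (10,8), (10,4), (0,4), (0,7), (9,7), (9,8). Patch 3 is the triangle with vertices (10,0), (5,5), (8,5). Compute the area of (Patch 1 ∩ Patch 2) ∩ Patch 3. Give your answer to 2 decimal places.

The region (Patch 1 ∩ Patch 2) ∩ Patch 3 is the polygon with vertices (6,4), (5,5), (8,5), (8.4,4).
By the shoelace formula its area is 2.70.

2.70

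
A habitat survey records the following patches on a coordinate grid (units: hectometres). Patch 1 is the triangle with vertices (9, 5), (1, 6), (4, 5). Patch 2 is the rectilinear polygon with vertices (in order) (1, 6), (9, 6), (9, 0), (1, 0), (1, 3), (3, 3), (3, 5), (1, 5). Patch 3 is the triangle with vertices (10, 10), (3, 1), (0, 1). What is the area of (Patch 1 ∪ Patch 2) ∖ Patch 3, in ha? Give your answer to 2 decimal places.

|Patch 1 ∪ Patch 2| = 44.
|(Patch 1 ∪ Patch 2) ∩ Patch 3| = 10.1111.
|(Patch 1 ∪ Patch 2) ∖ Patch 3| = 44 − 10.1111 = 33.89.

33.89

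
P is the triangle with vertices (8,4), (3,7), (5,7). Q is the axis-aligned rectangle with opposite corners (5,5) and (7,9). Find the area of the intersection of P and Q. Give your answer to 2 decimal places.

The intersection is the polygon with vertices (5,5.8), (5,7), (7,5), (6.333,5).
By the shoelace formula its area is 1.47.

1.47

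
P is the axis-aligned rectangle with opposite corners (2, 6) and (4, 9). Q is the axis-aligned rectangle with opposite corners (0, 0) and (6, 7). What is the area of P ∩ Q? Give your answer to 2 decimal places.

|P∩Q|: x∈[2,4], y∈[6,7] → 2·1 = 2.

2.00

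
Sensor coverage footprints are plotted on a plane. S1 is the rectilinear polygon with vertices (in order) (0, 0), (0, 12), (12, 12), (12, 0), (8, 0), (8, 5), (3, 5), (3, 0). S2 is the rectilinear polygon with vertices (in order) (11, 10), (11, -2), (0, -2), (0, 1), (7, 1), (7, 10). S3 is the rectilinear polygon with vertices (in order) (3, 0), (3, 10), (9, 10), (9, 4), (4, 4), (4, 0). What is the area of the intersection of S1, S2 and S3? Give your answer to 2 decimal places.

11.00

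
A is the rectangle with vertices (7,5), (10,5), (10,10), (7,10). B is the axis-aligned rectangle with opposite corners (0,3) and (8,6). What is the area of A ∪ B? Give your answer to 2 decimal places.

38.00

By inclusion–exclusion:
Individual areas: |A| = 15, |B| = 24.
|A∩B|: x∈[7,8], y∈[5,6] → 1·1 = 1.
|A ∪ B| = 39 − 1 = 38.00.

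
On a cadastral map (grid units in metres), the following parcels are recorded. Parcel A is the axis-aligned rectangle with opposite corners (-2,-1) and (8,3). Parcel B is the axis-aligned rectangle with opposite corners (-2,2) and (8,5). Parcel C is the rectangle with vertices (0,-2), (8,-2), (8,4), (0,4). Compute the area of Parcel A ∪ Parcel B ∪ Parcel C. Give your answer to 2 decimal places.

68.00

By inclusion–exclusion:
Individual areas: |Parcel A| = 40, |Parcel B| = 30, |Parcel C| = 48.
|Parcel A∩Parcel B|: x∈[-2,8], y∈[2,3] → 10·1 = 10.
|Parcel A∩Parcel C|: x∈[0,8], y∈[-1,3] → 8·4 = 32.
|Parcel B∩Parcel C|: x∈[0,8], y∈[2,4] → 8·2 = 16.
|Parcel A∩Parcel B∩Parcel C| = 8.
|Parcel A ∪ Parcel B ∪ Parcel C| = 118 − 58 + 8 = 68.00.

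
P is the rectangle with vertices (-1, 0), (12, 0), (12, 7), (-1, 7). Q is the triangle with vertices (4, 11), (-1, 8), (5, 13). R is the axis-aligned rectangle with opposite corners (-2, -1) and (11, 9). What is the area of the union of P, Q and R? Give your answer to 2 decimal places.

140.27

By inclusion–exclusion:
Individual areas: |P| = 91, |Q| = 3.5, |R| = 130.
|P∩Q| = 0.
|P∩R|: x∈[-1,11], y∈[0,7] → 12·7 = 84.
|Q∩R| = 0.2333.
|P∩Q∩R| = 0.
|P ∪ Q ∪ R| = 224.5 − 84.2333 + 0 = 140.27.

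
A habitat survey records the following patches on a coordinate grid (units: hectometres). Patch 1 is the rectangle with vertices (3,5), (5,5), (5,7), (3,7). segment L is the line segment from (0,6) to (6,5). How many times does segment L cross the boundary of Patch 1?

The segment meets the boundary at (5,5.167), (3,5.5).

2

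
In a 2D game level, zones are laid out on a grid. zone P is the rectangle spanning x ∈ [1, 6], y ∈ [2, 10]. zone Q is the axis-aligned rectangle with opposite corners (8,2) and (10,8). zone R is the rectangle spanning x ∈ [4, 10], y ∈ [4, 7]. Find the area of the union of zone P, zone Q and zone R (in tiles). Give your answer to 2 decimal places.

By inclusion–exclusion:
Individual areas: |zone P| = 40, |zone Q| = 12, |zone R| = 18.
|zone P∩zone Q| = 0 (no overlap).
|zone P∩zone R|: x∈[4,6], y∈[4,7] → 2·3 = 6.
|zone Q∩zone R|: x∈[8,10], y∈[4,7] → 2·3 = 6.
|zone P∩zone Q∩zone R| = 0.
|zone P ∪ zone Q ∪ zone R| = 70 − 12 + 0 = 58.00.

58.00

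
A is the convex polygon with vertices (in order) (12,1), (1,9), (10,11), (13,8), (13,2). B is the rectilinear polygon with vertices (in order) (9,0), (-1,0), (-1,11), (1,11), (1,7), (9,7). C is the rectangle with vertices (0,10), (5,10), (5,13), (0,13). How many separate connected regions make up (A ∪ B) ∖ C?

1

(A ∪ B) ∖ C is a single connected region.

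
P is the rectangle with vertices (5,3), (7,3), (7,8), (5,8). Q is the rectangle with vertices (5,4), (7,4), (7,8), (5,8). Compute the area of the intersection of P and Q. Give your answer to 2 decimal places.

|P∩Q|: x∈[5,7], y∈[4,8] → 2·4 = 8.

8.00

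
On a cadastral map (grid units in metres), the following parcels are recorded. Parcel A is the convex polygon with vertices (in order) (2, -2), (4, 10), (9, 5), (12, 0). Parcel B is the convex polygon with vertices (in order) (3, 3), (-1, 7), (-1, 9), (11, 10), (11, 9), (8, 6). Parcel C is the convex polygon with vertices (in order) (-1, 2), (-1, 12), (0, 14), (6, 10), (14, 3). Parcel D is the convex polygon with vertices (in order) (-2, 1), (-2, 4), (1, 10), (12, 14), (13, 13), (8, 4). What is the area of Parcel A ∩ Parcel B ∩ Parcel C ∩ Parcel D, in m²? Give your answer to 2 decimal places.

The intersection is the polygon with vertices (8,6), (3,3), (2.857,3.143), (3.901,9.409), (4.538,9.461).
By the shoelace formula its area is 16.39.

16.39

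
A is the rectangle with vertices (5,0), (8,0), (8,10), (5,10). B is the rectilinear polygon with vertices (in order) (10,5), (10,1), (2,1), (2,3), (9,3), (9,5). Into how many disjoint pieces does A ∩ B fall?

1

A ∩ B is a single connected region.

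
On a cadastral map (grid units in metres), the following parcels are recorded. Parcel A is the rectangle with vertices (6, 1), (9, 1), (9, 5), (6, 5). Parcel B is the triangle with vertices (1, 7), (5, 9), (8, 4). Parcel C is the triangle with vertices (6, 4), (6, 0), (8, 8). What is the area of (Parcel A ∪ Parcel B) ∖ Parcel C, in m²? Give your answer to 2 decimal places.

21.05

|Parcel A ∪ Parcel B| = 24.1571.
|(Parcel A ∪ Parcel B) ∩ Parcel C| = 3.1049.
|(Parcel A ∪ Parcel B) ∖ Parcel C| = 24.1571 − 3.1049 = 21.05.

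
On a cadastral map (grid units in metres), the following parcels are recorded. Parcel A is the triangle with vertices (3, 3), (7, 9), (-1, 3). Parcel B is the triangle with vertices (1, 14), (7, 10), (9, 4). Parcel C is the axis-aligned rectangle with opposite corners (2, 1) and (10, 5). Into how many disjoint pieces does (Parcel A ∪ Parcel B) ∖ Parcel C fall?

1

(Parcel A ∪ Parcel B) ∖ Parcel C is a single connected region.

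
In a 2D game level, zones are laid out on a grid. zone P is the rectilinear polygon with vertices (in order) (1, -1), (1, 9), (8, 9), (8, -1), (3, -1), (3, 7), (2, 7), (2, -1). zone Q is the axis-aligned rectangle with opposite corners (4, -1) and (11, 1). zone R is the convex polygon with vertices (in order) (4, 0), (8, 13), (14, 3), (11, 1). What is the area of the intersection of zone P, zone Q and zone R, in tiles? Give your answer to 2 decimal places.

2.70

The intersection is the polygon with vertices (8,1), (8,0.571), (4,0), (4.308,1).
By the shoelace formula its area is 2.70.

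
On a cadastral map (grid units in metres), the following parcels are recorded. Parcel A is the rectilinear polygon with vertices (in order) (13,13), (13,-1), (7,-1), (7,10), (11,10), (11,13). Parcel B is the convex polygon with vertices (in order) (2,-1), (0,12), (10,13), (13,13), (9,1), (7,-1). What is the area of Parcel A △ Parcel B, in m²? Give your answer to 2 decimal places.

126.00

|Parcel A| = 72, |Parcel B| = 130, |Parcel A∩Parcel B| = 38.
|Parcel A △ Parcel B| = |Parcel A| + |Parcel B| − 2·|Parcel A∩Parcel B| = 72 + 130 − 76 = 126.00.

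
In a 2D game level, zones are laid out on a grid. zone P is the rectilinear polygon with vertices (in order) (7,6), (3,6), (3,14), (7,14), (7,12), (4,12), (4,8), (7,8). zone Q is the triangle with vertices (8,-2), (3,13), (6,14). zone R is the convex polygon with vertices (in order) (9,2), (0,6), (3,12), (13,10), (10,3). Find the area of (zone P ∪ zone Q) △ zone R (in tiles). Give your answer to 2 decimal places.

|zone P ∪ zone Q| = 36.
|(zone P ∪ zone Q) ∩ zone R| = 24.3591.
|(zone P ∪ zone Q) △ zone R| = 36 + 79 − 48.7182 = 66.28.

66.28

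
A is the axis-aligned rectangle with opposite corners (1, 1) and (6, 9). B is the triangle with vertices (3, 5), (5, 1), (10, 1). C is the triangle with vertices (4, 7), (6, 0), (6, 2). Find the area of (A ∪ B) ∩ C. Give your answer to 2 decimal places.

1.86

The region (A ∪ B) ∩ C is the polygon with vertices (5.714,1), (4,7), (6,2), (6,1).
By the shoelace formula its area is 1.86.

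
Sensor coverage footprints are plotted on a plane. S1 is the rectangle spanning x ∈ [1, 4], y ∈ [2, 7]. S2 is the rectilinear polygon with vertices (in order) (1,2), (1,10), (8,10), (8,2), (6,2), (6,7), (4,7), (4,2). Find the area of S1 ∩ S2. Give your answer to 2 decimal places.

The intersection is the polygon with vertices (4,2), (1,2), (1,7), (4,7).
By the shoelace formula its area is 15.00.

15.00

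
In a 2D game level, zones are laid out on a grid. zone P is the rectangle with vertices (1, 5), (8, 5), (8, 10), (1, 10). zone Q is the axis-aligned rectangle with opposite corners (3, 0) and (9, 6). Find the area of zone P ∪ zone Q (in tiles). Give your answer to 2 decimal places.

66.00

By inclusion–exclusion:
Individual areas: |zone P| = 35, |zone Q| = 36.
|zone P∩zone Q|: x∈[3,8], y∈[5,6] → 5·1 = 5.
|zone P ∪ zone Q| = 71 − 5 = 66.00.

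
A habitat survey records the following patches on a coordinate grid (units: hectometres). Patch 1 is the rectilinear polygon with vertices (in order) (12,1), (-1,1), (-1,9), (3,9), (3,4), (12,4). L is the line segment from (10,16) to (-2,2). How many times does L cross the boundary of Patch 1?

2

The segment meets the boundary at (3,7.833), (-1,3.167).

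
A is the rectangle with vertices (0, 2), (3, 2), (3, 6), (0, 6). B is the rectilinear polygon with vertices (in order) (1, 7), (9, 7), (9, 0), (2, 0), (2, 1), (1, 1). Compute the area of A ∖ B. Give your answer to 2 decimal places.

4.00

|A| = 12, |A∩B| = 8.
|A ∖ B| = |A| − |A∩B| = 12 − 8 = 4.00.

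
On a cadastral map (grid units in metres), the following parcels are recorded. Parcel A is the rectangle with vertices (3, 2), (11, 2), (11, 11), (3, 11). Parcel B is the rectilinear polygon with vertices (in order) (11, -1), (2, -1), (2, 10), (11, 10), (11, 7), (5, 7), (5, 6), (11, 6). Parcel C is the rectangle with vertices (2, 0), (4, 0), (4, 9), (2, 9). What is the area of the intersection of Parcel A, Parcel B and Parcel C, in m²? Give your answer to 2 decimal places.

7.00

The intersection is the polygon with vertices (3,2), (3,9), (4,9), (4,2).
By the shoelace formula its area is 7.00.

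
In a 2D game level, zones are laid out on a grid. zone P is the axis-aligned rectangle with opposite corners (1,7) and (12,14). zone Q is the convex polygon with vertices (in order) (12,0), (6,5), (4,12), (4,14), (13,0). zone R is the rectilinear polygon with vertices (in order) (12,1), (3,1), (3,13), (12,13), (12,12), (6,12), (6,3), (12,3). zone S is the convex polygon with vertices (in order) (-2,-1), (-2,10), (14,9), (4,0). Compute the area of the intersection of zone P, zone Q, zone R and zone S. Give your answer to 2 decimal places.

2.37

The intersection is the polygon with vertices (6,7), (5.429,7), (4.691,9.582), (6,9.5).
By the shoelace formula its area is 2.37.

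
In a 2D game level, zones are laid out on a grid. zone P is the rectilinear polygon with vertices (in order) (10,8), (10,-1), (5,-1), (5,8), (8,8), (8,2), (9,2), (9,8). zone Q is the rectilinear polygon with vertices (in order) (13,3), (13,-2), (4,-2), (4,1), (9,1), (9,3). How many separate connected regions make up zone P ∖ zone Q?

2

zone P ∖ zone Q splits into 2 disjoint pieces (area 5, area 22).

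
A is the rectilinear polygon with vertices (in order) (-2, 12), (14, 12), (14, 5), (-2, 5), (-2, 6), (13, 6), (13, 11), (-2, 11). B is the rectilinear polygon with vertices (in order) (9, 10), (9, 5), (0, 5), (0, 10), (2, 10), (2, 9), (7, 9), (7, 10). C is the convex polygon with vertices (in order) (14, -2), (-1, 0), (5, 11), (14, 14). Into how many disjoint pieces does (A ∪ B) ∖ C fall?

2

(A ∪ B) ∖ C splits into 2 disjoint pieces (area 15.2727, area 8.5).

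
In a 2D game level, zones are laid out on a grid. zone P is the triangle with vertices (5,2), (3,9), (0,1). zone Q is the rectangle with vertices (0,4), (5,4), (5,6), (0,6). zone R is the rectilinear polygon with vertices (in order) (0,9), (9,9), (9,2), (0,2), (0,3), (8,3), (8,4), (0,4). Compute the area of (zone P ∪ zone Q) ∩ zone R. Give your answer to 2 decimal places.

17.27

|zone P ∪ zone Q| = 23.2143.
|(zone P ∪ zone Q) ∩ zone R| = 17.27.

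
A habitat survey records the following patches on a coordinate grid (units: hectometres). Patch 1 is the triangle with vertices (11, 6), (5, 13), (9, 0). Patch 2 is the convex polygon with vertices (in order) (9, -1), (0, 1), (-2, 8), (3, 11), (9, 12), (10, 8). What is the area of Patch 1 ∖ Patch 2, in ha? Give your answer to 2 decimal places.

|Patch 1| = 25, |Patch 1∩Patch 2| = 20.2323.
|Patch 1 ∖ Patch 2| = |Patch 1| − |Patch 1∩Patch 2| = 25 − 20.2323 = 4.77.

4.77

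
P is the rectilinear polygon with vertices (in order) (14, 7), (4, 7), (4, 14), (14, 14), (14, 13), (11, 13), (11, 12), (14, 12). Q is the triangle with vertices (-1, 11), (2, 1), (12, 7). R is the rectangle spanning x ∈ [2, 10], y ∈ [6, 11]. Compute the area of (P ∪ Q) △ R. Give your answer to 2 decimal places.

|P ∪ Q| = 116.1538.
|(P ∪ Q) ∩ R| = 37.5385.
|(P ∪ Q) △ R| = 116.1538 + 40 − 75.0769 = 81.08.

81.08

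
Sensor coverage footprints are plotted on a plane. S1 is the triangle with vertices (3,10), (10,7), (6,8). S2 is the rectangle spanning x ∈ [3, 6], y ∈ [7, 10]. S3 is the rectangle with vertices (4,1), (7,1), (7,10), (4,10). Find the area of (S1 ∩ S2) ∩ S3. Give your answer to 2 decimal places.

The region (S1 ∩ S2) ∩ S3 is the polygon with vertices (6,8), (4,9.333), (4,9.571), (6,8.714).
By the shoelace formula its area is 0.95.

0.95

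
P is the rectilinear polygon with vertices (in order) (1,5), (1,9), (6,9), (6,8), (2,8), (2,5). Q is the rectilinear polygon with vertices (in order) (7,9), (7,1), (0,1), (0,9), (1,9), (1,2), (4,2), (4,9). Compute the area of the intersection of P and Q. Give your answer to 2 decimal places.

2.00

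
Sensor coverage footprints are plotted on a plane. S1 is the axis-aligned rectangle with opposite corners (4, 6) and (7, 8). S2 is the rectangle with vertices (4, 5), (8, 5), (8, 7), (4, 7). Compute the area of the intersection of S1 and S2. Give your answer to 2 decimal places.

|S1∩S2|: x∈[4,7], y∈[6,7] → 3·1 = 3.

3.00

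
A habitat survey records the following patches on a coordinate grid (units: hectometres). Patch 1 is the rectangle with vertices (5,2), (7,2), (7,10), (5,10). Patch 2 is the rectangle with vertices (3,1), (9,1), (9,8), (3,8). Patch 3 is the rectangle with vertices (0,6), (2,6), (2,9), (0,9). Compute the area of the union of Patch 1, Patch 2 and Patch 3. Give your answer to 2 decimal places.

52.00

By inclusion–exclusion:
Individual areas: |Patch 1| = 16, |Patch 2| = 42, |Patch 3| = 6.
|Patch 1∩Patch 2|: x∈[5,7], y∈[2,8] → 2·6 = 12.
|Patch 1∩Patch 3| = 0 (no overlap).
|Patch 2∩Patch 3| = 0 (no overlap).
|Patch 1∩Patch 2∩Patch 3| = 0.
|Patch 1 ∪ Patch 2 ∪ Patch 3| = 64 − 12 + 0 = 52.00.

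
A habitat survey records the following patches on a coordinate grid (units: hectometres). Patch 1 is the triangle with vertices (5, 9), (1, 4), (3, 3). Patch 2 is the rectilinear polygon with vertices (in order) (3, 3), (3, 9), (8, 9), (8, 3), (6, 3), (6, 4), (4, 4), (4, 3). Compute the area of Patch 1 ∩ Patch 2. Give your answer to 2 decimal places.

3.50

The intersection is the polygon with vertices (5,9), (3,3), (3,6.5).
By the shoelace formula its area is 3.50.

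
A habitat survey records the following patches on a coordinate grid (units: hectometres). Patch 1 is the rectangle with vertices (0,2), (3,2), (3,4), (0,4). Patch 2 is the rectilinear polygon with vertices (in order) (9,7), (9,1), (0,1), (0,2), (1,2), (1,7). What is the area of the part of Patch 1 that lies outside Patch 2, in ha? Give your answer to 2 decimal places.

|Patch 1| = 6, |Patch 1∩Patch 2| = 4.
|Patch 1 ∖ Patch 2| = |Patch 1| − |Patch 1∩Patch 2| = 6 − 4 = 2.00.

2.00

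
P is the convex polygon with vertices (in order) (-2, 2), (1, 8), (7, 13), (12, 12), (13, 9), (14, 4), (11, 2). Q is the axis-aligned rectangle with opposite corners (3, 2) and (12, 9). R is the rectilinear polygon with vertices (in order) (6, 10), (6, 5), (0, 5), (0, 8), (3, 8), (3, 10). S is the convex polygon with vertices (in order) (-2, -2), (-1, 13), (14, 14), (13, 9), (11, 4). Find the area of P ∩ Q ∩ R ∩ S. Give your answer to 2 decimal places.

The intersection is the polygon with vertices (3,9), (6,9), (6,5), (3,5), (3,8).
By the shoelace formula its area is 12.00.

12.00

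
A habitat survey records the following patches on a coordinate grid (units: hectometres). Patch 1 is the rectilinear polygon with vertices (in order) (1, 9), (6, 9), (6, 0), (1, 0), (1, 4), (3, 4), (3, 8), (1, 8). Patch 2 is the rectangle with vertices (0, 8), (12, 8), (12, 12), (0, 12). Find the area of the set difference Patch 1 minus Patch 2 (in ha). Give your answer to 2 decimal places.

|Patch 1| = 37, |Patch 1∩Patch 2| = 5.
|Patch 1 ∖ Patch 2| = |Patch 1| − |Patch 1∩Patch 2| = 37 − 5 = 32.00.

32.00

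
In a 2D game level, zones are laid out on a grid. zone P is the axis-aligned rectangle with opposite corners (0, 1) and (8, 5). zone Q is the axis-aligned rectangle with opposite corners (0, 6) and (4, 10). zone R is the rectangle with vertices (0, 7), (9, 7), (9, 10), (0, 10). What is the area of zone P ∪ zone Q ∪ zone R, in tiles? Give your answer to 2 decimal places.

63.00

By inclusion–exclusion:
Individual areas: |zone P| = 32, |zone Q| = 16, |zone R| = 27.
|zone P∩zone Q| = 0 (no overlap).
|zone P∩zone R| = 0 (no overlap).
|zone Q∩zone R|: x∈[0,4], y∈[7,10] → 4·3 = 12.
|zone P∩zone Q∩zone R| = 0.
|zone P ∪ zone Q ∪ zone R| = 75 − 12 + 0 = 63.00.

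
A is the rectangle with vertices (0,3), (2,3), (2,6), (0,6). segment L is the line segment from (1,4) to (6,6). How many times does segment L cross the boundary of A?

1

The segment meets the boundary at (2,4.4).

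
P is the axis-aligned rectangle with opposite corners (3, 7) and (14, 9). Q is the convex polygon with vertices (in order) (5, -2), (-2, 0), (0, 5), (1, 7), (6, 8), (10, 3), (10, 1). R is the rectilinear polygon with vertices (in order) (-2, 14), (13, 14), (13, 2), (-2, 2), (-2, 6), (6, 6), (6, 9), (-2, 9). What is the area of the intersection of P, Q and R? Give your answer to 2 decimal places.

The intersection is the polygon with vertices (6.8,7), (6,7), (6,8).
By the shoelace formula its area is 0.40.

0.40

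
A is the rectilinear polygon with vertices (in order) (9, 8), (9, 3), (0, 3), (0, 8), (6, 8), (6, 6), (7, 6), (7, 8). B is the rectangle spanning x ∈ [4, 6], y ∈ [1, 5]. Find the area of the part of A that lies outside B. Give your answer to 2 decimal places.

39.00

|A| = 43, |A∩B| = 4.
|A ∖ B| = |A| − |A∩B| = 43 − 4 = 39.00.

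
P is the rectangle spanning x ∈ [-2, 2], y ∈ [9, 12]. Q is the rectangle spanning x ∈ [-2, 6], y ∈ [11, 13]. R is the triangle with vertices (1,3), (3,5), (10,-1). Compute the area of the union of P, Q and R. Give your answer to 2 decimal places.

By inclusion–exclusion:
Individual areas: |P| = 12, |Q| = 16, |R| = 13.
|P∩Q|: x∈[-2,2], y∈[11,12] → 4·1 = 4.
|P∩R| = 0.
|Q∩R| = 0.
|P∩Q∩R| = 0.
|P ∪ Q ∪ R| = 41 − 4 + 0 = 37.00.

37.00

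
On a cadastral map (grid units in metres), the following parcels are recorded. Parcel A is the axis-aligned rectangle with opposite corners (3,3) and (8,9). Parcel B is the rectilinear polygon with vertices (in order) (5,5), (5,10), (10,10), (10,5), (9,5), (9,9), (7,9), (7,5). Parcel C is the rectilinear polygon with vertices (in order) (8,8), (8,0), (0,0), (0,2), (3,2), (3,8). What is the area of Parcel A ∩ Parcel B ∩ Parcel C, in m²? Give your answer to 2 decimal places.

The intersection is the polygon with vertices (7,5), (5,5), (5,8), (7,8).
By the shoelace formula its area is 6.00.

6.00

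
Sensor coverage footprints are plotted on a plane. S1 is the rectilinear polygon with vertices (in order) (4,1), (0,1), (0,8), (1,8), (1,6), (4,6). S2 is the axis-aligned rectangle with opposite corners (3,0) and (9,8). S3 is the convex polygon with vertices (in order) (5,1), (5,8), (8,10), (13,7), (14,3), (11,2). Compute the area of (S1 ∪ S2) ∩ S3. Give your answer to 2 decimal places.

26.67

The region (S1 ∪ S2) ∩ S3 is the polygon with vertices (9,8), (9,1.667), (5,1), (5,8).
By the shoelace formula its area is 26.67.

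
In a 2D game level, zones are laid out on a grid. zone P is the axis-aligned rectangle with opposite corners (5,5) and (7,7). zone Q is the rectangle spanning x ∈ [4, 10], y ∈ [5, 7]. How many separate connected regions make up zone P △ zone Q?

2

zone P △ zone Q splits into 2 disjoint pieces (area 6, area 2).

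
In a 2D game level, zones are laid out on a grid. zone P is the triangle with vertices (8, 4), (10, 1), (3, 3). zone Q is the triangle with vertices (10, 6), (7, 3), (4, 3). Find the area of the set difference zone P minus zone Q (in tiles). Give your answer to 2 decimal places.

6.67

|zone P| = 8.5, |zone P∩zone Q| = 1.8333.
|zone P ∖ zone Q| = |zone P| − |zone P∩zone Q| = 8.5 − 1.8333 = 6.67.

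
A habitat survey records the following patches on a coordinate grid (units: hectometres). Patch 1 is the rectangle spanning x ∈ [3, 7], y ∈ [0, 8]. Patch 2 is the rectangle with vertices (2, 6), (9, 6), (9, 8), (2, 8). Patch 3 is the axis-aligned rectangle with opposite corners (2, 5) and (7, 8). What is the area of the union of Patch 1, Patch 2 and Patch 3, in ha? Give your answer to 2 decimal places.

39.00

By inclusion–exclusion:
Individual areas: |Patch 1| = 32, |Patch 2| = 14, |Patch 3| = 15.
|Patch 1∩Patch 2|: x∈[3,7], y∈[6,8] → 4·2 = 8.
|Patch 1∩Patch 3|: x∈[3,7], y∈[5,8] → 4·3 = 12.
|Patch 2∩Patch 3|: x∈[2,7], y∈[6,8] → 5·2 = 10.
|Patch 1∩Patch 2∩Patch 3| = 8.
|Patch 1 ∪ Patch 2 ∪ Patch 3| = 61 − 30 + 8 = 39.00.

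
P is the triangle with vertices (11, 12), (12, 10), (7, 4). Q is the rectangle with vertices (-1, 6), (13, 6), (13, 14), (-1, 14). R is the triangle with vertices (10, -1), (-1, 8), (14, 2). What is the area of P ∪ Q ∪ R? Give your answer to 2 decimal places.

144.54

By inclusion–exclusion:
Individual areas: |P| = 8, |Q| = 112, |R| = 34.5.
|P∩Q| = 7.3333.
|P∩R| = 0.0667.
|Q∩R| = 2.5556.
|P∩Q∩R| = 0.
|P ∪ Q ∪ R| = 154.5 − 9.9556 + 0 = 144.54.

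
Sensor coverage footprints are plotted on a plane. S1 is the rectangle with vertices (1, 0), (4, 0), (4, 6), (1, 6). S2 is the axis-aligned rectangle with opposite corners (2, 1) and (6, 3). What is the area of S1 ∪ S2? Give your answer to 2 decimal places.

22.00

By inclusion–exclusion:
Individual areas: |S1| = 18, |S2| = 8.
|S1∩S2|: x∈[2,4], y∈[1,3] → 2·2 = 4.
|S1 ∪ S2| = 26 − 4 = 22.00.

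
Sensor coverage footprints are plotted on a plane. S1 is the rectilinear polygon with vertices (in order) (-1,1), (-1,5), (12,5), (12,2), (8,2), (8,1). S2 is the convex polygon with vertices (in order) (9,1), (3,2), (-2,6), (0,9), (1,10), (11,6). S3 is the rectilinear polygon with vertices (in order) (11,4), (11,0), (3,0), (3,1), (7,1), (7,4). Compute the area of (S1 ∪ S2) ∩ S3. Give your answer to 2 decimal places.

10.12

|S1 ∪ S2| = 87.7917.
|(S1 ∪ S2) ∩ S3| = 10.12.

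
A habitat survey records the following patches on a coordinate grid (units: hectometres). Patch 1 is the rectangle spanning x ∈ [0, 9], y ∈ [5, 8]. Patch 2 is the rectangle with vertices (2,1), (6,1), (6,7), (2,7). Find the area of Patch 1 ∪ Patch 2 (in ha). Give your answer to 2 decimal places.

By inclusion–exclusion:
Individual areas: |Patch 1| = 27, |Patch 2| = 24.
|Patch 1∩Patch 2|: x∈[2,6], y∈[5,7] → 4·2 = 8.
|Patch 1 ∪ Patch 2| = 51 − 8 = 43.00.

43.00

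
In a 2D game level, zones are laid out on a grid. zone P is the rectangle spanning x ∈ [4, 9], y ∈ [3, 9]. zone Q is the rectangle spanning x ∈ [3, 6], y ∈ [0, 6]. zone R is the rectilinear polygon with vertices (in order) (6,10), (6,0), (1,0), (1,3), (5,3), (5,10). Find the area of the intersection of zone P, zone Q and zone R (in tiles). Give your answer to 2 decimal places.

3.00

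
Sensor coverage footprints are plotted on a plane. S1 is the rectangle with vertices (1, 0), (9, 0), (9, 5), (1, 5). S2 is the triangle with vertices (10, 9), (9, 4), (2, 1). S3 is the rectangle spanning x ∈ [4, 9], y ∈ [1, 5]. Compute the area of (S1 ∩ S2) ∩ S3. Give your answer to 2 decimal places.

8.36

The region (S1 ∩ S2) ∩ S3 is the polygon with vertices (9,4), (4,1.857), (4,3), (6,5), (9,5).
By the shoelace formula its area is 8.36.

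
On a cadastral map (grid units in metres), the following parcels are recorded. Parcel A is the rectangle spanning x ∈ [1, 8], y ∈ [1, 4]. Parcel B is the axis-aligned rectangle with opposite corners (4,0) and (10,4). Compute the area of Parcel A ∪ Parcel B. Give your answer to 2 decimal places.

33.00

By inclusion–exclusion:
Individual areas: |Parcel A| = 21, |Parcel B| = 24.
|Parcel A∩Parcel B|: x∈[4,8], y∈[1,4] → 4·3 = 12.
|Parcel A ∪ Parcel B| = 45 − 12 = 33.00.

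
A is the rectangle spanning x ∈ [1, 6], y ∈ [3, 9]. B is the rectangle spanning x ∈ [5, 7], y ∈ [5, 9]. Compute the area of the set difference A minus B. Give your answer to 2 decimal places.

26.00

|A∩B|: x∈[5,6], y∈[5,9] → 1·4 = 4.
|A| = 30.
|A ∖ B| = |A| − |A∩B| = 30 − 4 = 26.00.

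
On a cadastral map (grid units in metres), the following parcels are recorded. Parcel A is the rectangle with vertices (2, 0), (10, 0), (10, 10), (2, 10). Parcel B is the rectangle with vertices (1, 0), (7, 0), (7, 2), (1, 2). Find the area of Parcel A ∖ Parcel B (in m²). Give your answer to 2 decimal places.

|Parcel A∩Parcel B|: x∈[2,7], y∈[0,2] → 5·2 = 10.
|Parcel A| = 80.
|Parcel A ∖ Parcel B| = |Parcel A| − |Parcel A∩Parcel B| = 80 − 10 = 70.00.

70.00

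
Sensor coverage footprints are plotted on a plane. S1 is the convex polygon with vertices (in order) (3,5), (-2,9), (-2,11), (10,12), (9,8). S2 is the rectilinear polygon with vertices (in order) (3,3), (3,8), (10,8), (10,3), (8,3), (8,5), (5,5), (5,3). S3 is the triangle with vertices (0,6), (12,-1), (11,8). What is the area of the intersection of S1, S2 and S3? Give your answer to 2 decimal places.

The intersection is the polygon with vertices (3,6.545), (7.857,7.429), (3,5).
By the shoelace formula its area is 3.75.

3.75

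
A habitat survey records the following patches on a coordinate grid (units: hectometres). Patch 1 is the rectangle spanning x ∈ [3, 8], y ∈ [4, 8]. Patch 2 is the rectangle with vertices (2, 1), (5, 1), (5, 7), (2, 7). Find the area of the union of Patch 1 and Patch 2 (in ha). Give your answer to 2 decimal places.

By inclusion–exclusion:
Individual areas: |Patch 1| = 20, |Patch 2| = 18.
|Patch 1∩Patch 2|: x∈[3,5], y∈[4,7] → 2·3 = 6.
|Patch 1 ∪ Patch 2| = 38 − 6 = 32.00.

32.00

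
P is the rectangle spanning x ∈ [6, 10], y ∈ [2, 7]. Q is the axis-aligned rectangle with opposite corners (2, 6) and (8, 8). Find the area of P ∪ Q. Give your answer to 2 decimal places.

30.00

By inclusion–exclusion:
Individual areas: |P| = 20, |Q| = 12.
|P∩Q|: x∈[6,8], y∈[6,7] → 2·1 = 2.
|P ∪ Q| = 32 − 2 = 30.00.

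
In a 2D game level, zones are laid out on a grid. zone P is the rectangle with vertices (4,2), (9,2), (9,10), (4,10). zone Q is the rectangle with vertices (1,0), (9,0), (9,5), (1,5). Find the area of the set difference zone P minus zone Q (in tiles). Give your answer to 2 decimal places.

|zone P∩zone Q|: x∈[4,9], y∈[2,5] → 5·3 = 15.
|zone P| = 40.
|zone P ∖ zone Q| = |zone P| − |zone P∩zone Q| = 40 − 15 = 25.00.

25.00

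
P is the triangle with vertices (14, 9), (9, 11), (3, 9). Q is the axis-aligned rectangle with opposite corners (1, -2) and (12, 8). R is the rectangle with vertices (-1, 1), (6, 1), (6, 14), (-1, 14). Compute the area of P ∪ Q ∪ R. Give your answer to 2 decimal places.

175.50

By inclusion–exclusion:
Individual areas: |P| = 11, |Q| = 110, |R| = 91.
|P∩Q| = 0.
|P∩R| = 1.5.
|Q∩R|: x∈[1,6], y∈[1,8] → 5·7 = 35.
|P∩Q∩R| = 0.
|P ∪ Q ∪ R| = 212 − 36.5 + 0 = 175.50.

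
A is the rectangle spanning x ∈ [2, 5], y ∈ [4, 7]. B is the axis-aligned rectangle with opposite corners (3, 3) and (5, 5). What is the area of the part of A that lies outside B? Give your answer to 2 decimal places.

|A∩B|: x∈[3,5], y∈[4,5] → 2·1 = 2.
|A| = 9.
|A ∖ B| = |A| − |A∩B| = 9 − 2 = 7.00.

7.00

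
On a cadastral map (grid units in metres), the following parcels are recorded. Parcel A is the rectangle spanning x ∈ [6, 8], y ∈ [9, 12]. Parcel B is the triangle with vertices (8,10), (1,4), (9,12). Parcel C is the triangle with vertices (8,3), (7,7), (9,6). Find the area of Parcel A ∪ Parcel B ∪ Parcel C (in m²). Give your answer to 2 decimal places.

By inclusion–exclusion:
Individual areas: |Parcel A| = 6, |Parcel B| = 4, |Parcel C| = 3.5.
|Parcel A∩Parcel B| = 1.4167.
|Parcel A∩Parcel C| = 0.
|Parcel B∩Parcel C| = 0.
|Parcel A∩Parcel B∩Parcel C| = 0.
|Parcel A ∪ Parcel B ∪ Parcel C| = 13.5 − 1.4167 + 0 = 12.08.

12.08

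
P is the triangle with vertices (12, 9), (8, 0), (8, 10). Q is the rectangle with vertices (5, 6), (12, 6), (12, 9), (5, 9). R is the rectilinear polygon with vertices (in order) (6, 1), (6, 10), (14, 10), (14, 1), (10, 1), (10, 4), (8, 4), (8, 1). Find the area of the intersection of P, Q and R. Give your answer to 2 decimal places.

The intersection is the polygon with vertices (8,6), (8,9), (12,9), (10.667,6).
By the shoelace formula its area is 10.00.

10.00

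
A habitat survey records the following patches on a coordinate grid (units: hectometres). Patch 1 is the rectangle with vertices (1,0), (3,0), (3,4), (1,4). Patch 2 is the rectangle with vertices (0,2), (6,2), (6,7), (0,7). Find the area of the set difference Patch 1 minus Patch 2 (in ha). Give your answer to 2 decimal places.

|Patch 1∩Patch 2|: x∈[1,3], y∈[2,4] → 2·2 = 4.
|Patch 1| = 8.
|Patch 1 ∖ Patch 2| = |Patch 1| − |Patch 1∩Patch 2| = 8 − 4 = 4.00.

4.00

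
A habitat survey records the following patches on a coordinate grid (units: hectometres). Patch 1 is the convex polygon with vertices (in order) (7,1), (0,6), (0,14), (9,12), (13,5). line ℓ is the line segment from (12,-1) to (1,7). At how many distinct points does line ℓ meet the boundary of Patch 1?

1

The segment meets the boundary at (8.174,1.783).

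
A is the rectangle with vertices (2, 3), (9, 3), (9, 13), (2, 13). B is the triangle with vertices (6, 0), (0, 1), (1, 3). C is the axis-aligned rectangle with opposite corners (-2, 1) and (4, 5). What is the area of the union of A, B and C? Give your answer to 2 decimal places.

92.20

By inclusion–exclusion:
Individual areas: |A| = 70, |B| = 6.5, |C| = 24.
|A∩B| = 0.
|A∩C|: x∈[2,4], y∈[3,5] → 2·2 = 4.
|B∩C| = 4.3.
|A∩B∩C| = 0.
|A ∪ B ∪ C| = 100.5 − 8.3 + 0 = 92.20.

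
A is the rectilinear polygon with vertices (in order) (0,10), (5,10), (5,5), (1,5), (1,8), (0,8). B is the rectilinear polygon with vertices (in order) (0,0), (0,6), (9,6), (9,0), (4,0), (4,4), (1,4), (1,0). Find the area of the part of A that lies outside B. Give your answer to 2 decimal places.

|A| = 22, |A∩B| = 4.
|A ∖ B| = |A| − |A∩B| = 22 − 4 = 18.00.

18.00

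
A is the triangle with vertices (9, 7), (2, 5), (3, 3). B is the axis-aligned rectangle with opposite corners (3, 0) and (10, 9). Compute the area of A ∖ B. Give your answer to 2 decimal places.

|A| = 8, |A∩B| = 6.8571.
|A ∖ B| = |A| − |A∩B| = 8 − 6.8571 = 1.14.

1.14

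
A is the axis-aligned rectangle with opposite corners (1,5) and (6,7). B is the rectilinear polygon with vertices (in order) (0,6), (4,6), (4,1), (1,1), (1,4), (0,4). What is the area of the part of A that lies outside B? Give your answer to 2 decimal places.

7.00

|A| = 10, |A∩B| = 3.
|A ∖ B| = |A| − |A∩B| = 10 − 3 = 7.00.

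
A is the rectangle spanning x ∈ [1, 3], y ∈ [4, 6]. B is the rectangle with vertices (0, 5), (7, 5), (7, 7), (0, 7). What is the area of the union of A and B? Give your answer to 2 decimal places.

16.00

By inclusion–exclusion:
Individual areas: |A| = 4, |B| = 14.
|A∩B|: x∈[1,3], y∈[5,6] → 2·1 = 2.
|A ∪ B| = 18 − 2 = 16.00.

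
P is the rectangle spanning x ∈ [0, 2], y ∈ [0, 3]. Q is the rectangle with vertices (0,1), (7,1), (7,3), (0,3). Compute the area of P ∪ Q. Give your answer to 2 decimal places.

By inclusion–exclusion:
Individual areas: |P| = 6, |Q| = 14.
|P∩Q|: x∈[0,2], y∈[1,3] → 2·2 = 4.
|P ∪ Q| = 20 − 4 = 16.00.

16.00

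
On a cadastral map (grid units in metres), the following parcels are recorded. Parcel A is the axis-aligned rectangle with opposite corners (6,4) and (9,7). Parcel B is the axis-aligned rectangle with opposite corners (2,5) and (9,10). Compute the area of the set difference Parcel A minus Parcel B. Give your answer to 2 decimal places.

|Parcel A∩Parcel B|: x∈[6,9], y∈[5,7] → 3·2 = 6.
|Parcel A| = 9.
|Parcel A ∖ Parcel B| = |Parcel A| − |Parcel A∩Parcel B| = 9 − 6 = 3.00.

3.00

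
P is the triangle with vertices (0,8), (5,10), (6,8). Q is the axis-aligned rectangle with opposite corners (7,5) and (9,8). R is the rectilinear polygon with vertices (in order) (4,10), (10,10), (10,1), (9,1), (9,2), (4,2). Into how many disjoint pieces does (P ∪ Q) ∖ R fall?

(P ∪ Q) ∖ R is a single connected region.

1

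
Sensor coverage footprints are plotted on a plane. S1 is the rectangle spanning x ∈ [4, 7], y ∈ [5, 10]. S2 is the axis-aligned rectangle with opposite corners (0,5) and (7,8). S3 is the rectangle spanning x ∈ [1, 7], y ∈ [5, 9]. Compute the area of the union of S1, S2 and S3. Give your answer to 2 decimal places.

30.00

By inclusion–exclusion:
Individual areas: |S1| = 15, |S2| = 21, |S3| = 24.
|S1∩S2|: x∈[4,7], y∈[5,8] → 3·3 = 9.
|S1∩S3|: x∈[4,7], y∈[5,9] → 3·4 = 12.
|S2∩S3|: x∈[1,7], y∈[5,8] → 6·3 = 18.
|S1∩S2∩S3| = 9.
|S1 ∪ S2 ∪ S3| = 60 − 39 + 9 = 30.00.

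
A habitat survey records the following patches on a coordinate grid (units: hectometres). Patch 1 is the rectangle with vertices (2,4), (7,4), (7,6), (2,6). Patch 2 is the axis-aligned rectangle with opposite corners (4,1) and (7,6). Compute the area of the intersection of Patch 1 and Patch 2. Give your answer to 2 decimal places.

6.00

|Patch 1∩Patch 2|: x∈[4,7], y∈[4,6] → 3·2 = 6.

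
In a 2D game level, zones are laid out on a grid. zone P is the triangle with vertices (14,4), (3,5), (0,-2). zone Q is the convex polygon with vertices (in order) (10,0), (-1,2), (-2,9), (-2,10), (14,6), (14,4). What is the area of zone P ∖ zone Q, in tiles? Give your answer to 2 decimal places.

|zone P| = 40, |zone P∩zone Q| = 30.9562.
|zone P ∖ zone Q| = |zone P| − |zone P∩zone Q| = 40 − 30.9562 = 9.04.

9.04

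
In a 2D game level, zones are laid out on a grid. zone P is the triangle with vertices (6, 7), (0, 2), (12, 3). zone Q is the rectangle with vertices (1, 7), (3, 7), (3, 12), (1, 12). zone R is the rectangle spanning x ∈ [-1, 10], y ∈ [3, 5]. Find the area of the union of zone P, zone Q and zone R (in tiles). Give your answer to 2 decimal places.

By inclusion–exclusion:
Individual areas: |zone P| = 27, |zone Q| = 10, |zone R| = 22.
|zone P∩zone Q| = 0.
|zone P∩zone R| = 14.8667.
|zone Q∩zone R| = 0 (no overlap).
|zone P∩zone Q∩zone R| = 0.
|zone P ∪ zone Q ∪ zone R| = 59 − 14.8667 + 0 = 44.13.

44.13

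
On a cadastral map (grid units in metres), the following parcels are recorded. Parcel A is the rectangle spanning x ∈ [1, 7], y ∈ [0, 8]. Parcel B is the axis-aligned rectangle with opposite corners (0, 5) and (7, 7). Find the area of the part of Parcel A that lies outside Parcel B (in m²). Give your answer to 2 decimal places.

|Parcel A∩Parcel B|: x∈[1,7], y∈[5,7] → 6·2 = 12.
|Parcel A| = 48.
|Parcel A ∖ Parcel B| = |Parcel A| − |Parcel A∩Parcel B| = 48 − 12 = 36.00.

36.00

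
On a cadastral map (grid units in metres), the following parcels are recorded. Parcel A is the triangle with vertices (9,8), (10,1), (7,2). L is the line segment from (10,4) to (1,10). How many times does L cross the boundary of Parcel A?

2

The segment meets the boundary at (8.091,5.273), (9.526,4.316).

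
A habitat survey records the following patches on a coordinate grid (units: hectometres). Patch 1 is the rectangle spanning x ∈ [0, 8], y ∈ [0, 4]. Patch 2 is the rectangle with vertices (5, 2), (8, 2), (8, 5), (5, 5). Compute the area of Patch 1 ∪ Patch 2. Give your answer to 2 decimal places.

35.00

By inclusion–exclusion:
Individual areas: |Patch 1| = 32, |Patch 2| = 9.
|Patch 1∩Patch 2|: x∈[5,8], y∈[2,4] → 3·2 = 6.
|Patch 1 ∪ Patch 2| = 41 − 6 = 35.00.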